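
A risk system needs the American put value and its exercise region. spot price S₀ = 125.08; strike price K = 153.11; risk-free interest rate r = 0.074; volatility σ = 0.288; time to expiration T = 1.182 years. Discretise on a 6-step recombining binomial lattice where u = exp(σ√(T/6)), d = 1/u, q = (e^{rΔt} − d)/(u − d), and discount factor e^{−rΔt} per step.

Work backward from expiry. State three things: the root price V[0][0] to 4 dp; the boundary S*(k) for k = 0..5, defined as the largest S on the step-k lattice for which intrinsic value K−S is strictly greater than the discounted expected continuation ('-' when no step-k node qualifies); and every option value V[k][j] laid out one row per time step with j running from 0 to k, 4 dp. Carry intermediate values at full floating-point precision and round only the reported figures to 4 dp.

price = 29.4906
boundary = - 110.0710 96.8630 110.0710 125.0800 110.0710
tree:
29.4906
43.0390 18.0750
56.2470 28.5647 9.1037
67.8701 43.0390 16.2868 2.8688
78.0985 56.2470 28.0300 6.1330 0.0000
87.0995 67.8701 43.0390 13.1113 0.0000 0.0000
95.0204 78.0985 56.2470 28.0300 0.0000 0.0000 0.0000

Δt=0.19700, u=1.13636, d=0.88000, q=0.52537, disc=e^(-rΔt)=0.98553
k=6 terminal: V=max(K-S,0) → 95.0204 78.0985 56.2470 28.0300 0.0000 0.0000 0.0000
k=5: j=0 S=66.0105 intr=87.0995 cont=84.8836 V=87.0995[EX]; j=1 S=85.2399 intr=67.8701 cont=65.6542 V=67.8701[EX]; j=2 S=110.0710 intr=43.0390 cont=40.8231 V=43.0390[EX]; j=3 S=142.1356 intr=10.9744 cont=13.1113 V=13.1113[hold]; j=4 S=183.5408 intr=0.0000 cont=0.0000 V=0.0000[hold]; j=5 S=237.0078 intr=0.0000 cont=0.0000 V=0.0000[hold]  S*(5)=110.0710
k=4: j=0 S=75.0115 intr=78.0985 cont=75.8826 V=78.0985[EX]; j=1 S=96.8630 intr=56.2470 cont=54.0311 V=56.2470[EX]; j=2 S=125.0800 intr=28.0300 cont=26.9206 V=28.0300[EX]; j=3 S=161.5168 intr=0.0000 cont=6.1330 V=6.1330[hold]; j=4 S=208.5680 intr=0.0000 cont=0.0000 V=0.0000[hold]  S*(4)=125.0800
k=3: j=0 S=85.2399 intr=67.8701 cont=65.6542 V=67.8701[EX]; j=1 S=110.0710 intr=43.0390 cont=40.8231 V=43.0390[EX]; j=2 S=142.1356 intr=10.9744 cont=16.2868 V=16.2868[hold]; j=3 S=183.5408 intr=0.0000 cont=2.8688 V=2.8688[hold]  S*(3)=110.0710
k=2: j=0 S=96.8630 intr=56.2470 cont=54.0311 V=56.2470[EX]; j=1 S=125.0800 intr=28.0300 cont=28.5647 V=28.5647[hold]; j=2 S=161.5168 intr=0.0000 cont=9.1037 V=9.1037[hold]  S*(2)=96.8630
k=1: j=0 S=110.0710 intr=43.0390 cont=41.1000 V=43.0390[EX]; j=1 S=142.1356 intr=10.9744 cont=18.0750 V=18.0750[hold]  S*(1)=110.0710
k=0: j=0 S=125.0800 intr=28.0300 cont=29.4906 V=29.4906[hold]  S*(0)=-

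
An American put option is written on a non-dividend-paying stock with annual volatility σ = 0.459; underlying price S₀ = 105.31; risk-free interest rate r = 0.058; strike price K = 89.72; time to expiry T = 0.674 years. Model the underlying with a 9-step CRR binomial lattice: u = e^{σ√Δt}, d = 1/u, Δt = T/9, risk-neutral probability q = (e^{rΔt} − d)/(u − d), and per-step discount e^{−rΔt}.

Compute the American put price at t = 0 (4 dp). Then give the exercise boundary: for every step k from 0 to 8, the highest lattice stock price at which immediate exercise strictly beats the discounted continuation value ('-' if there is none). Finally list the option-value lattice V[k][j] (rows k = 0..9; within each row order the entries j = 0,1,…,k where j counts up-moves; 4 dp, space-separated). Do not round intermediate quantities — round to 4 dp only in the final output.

price = 6.8087
boundary = - - - - - 56.1969 63.7183 56.1969 63.7183
tree:
6.8087
9.9790 3.5157
14.2363 5.5645 1.3798
19.6806 8.6040 2.3986 0.3142
26.2294 12.9287 4.1059 0.6139 0.0000
33.5231 18.7480 6.8879 1.1994 0.0000 0.0000
40.1566 26.0017 11.2420 2.3432 0.0000 0.0000 0.0000
46.0071 33.5231 17.6362 4.5780 0.0000 0.0000 0.0000 0.0000
51.1670 40.1566 26.0017 8.9439 0.0000 0.0000 0.0000 0.0000 0.0000
55.7178 46.0071 33.5231 17.4737 0.0000 0.0000 0.0000 0.0000 0.0000 0.0000

Δt=0.07489  u=1.13384  d=0.88196  q=0.48592  discount=0.99567
step 9 (expiry): payoffs max(K−S,0) = 55.7178 46.0071 33.5231 17.4737 0.0000 0.0000 0.0000 0.0000 0.0000 0.0000
step 8: (k=8,j=0): S=38.5530, (K−S)⁺=51.1670, hold=50.7781 ⇒ V=51.1670 exercise | (k=8,j=1): S=49.5634, (K−S)⁺=40.1566, hold=39.7677 ⇒ V=40.1566 exercise | (k=8,j=2): S=63.7183, (K−S)⁺=26.0017, hold=25.6129 ⇒ V=26.0017 exercise | (k=8,j=3): S=81.9156, (K−S)⁺=7.8044, hold=8.9439 ⇒ V=8.9439 continue | (k=8,j=4): S=105.3100, (K−S)⁺=0.0000, hold=0.0000 ⇒ V=0.0000 continue | (k=8,j=5): S=135.3856, (K−S)⁺=0.0000, hold=0.0000 ⇒ V=0.0000 continue | (k=8,j=6): S=174.0504, (K−S)⁺=0.0000, hold=0.0000 ⇒ V=0.0000 continue | (k=8,j=7): S=223.7576, (K−S)⁺=0.0000, hold=0.0000 ⇒ V=0.0000 continue | (k=8,j=8): S=287.6607, (K−S)⁺=0.0000, hold=0.0000 ⇒ V=0.0000 continue  boundary S*=63.7183
step 7: (k=7,j=0): S=43.7129, (K−S)⁺=46.0071, hold=45.6182 ⇒ V=46.0071 exercise | (k=7,j=1): S=56.1969, (K−S)⁺=33.5231, hold=33.1342 ⇒ V=33.5231 exercise | (k=7,j=2): S=72.2463, (K−S)⁺=17.4737, hold=17.6362 ⇒ V=17.6362 continue | (k=7,j=3): S=92.8792, (K−S)⁺=0.0000, hold=4.5780 ⇒ V=4.5780 continue | (k=7,j=4): S=119.4046, (K−S)⁺=0.0000, hold=0.0000 ⇒ V=0.0000 continue | (k=7,j=5): S=153.5054, (K−S)⁺=0.0000, hold=0.0000 ⇒ V=0.0000 continue | (k=7,j=6): S=197.3452, (K−S)⁺=0.0000, hold=0.0000 ⇒ V=0.0000 continue | (k=7,j=7): S=253.7051, (K−S)⁺=0.0000, hold=0.0000 ⇒ V=0.0000 continue  boundary S*=56.1969
step 6: (k=6,j=0): S=49.5634, (K−S)⁺=40.1566, hold=39.7677 ⇒ V=40.1566 exercise | (k=6,j=1): S=63.7183, (K−S)⁺=26.0017, hold=25.6915 ⇒ V=26.0017 exercise | (k=6,j=2): S=81.9156, (K−S)⁺=7.8044, hold=11.2420 ⇒ V=11.2420 continue | (k=6,j=3): S=105.3100, (K−S)⁺=0.0000, hold=2.3432 ⇒ V=2.3432 continue | (k=6,j=4): S=135.3856, (K−S)⁺=0.0000, hold=0.0000 ⇒ V=0.0000 continue | (k=6,j=5): S=174.0504, (K−S)⁺=0.0000, hold=0.0000 ⇒ V=0.0000 continue | (k=6,j=6): S=223.7576, (K−S)⁺=0.0000, hold=0.0000 ⇒ V=0.0000 continue  boundary S*=63.7183
step 5: (k=5,j=0): S=56.1969, (K−S)⁺=33.5231, hold=33.1342 ⇒ V=33.5231 exercise | (k=5,j=1): S=72.2463, (K−S)⁺=17.4737, hold=18.7480 ⇒ V=18.7480 continue | (k=5,j=2): S=92.8792, (K−S)⁺=0.0000, hold=6.8879 ⇒ V=6.8879 continue | (k=5,j=3): S=119.4046, (K−S)⁺=0.0000, hold=1.1994 ⇒ V=1.1994 continue | (k=5,j=4): S=153.5054, (K−S)⁺=0.0000, hold=0.0000 ⇒ V=0.0000 continue | (k=5,j=5): S=197.3452, (K−S)⁺=0.0000, hold=0.0000 ⇒ V=0.0000 continue  boundary S*=56.1969
step 4: (k=4,j=0): S=63.7183, (K−S)⁺=26.0017, hold=26.2294 ⇒ V=26.2294 continue | (k=4,j=1): S=81.9156, (K−S)⁺=7.8044, hold=12.9287 ⇒ V=12.9287 continue | (k=4,j=2): S=105.3100, (K−S)⁺=0.0000, hold=4.1059 ⇒ V=4.1059 continue | (k=4,j=3): S=135.3856, (K−S)⁺=0.0000, hold=0.6139 ⇒ V=0.6139 continue | (k=4,j=4): S=174.0504, (K−S)⁺=0.0000, hold=0.0000 ⇒ V=0.0000 continue  boundary S*=-
step 3: (k=3,j=0): S=72.2463, (K−S)⁺=17.4737, hold=19.6806 ⇒ V=19.6806 continue | (k=3,j=1): S=92.8792, (K−S)⁺=0.0000, hold=8.6040 ⇒ V=8.6040 continue | (k=3,j=2): S=119.4046, (K−S)⁺=0.0000, hold=2.3986 ⇒ V=2.3986 continue | (k=3,j=3): S=153.5054, (K−S)⁺=0.0000, hold=0.3142 ⇒ V=0.3142 continue  boundary S*=-
step 2: (k=2,j=0): S=81.9156, (K−S)⁺=7.8044, hold=14.2363 ⇒ V=14.2363 continue | (k=2,j=1): S=105.3100, (K−S)⁺=0.0000, hold=5.5645 ⇒ V=5.5645 continue | (k=2,j=2): S=135.3856, (K−S)⁺=0.0000, hold=1.3798 ⇒ V=1.3798 continue  boundary S*=-
step 1: (k=1,j=0): S=92.8792, (K−S)⁺=0.0000, hold=9.9790 ⇒ V=9.9790 continue | (k=1,j=1): S=119.4046, (K−S)⁺=0.0000, hold=3.5157 ⇒ V=3.5157 continue  boundary S*=-
step 0: (k=0,j=0): S=105.3100, (K−S)⁺=0.0000, hold=6.8087 ⇒ V=6.8087 continue  boundary S*=-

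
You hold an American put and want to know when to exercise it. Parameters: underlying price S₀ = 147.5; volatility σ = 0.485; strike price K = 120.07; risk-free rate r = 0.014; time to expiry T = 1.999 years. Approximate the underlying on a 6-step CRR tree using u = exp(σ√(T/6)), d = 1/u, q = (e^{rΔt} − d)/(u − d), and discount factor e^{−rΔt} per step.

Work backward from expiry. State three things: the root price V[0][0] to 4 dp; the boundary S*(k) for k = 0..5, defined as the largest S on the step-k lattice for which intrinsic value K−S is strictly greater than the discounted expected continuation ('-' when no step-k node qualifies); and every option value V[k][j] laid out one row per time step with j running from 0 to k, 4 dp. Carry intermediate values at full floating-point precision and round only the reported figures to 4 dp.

Δt=0.33317  u=1.32306  d=0.75583  q=0.43871  discount=0.99535
step 6 (expiry): payoffs max(K−S,0) = 92.5707 71.9331 35.8074 0.0000 0.0000 0.0000 0.0000
step 5: (k=5,j=0): S=36.3831, (K−S)⁺=83.6869, hold=83.1282 ⇒ V=83.6869 exercise | (k=5,j=1): S=63.6878, (K−S)⁺=56.3822, hold=55.8234 ⇒ V=56.3822 exercise | (k=5,j=2): S=111.4842, (K−S)⁺=8.5858, hold=20.0048 ⇒ V=20.0048 continue | (k=5,j=3): S=195.1509, (K−S)⁺=0.0000, hold=0.0000 ⇒ V=0.0000 continue | (k=5,j=4): S=341.6076, (K−S)⁺=0.0000, hold=0.0000 ⇒ V=0.0000 continue | (k=5,j=5): S=597.9771, (K−S)⁺=0.0000, hold=0.0000 ⇒ V=0.0000 continue  boundary S*=63.6878
step 4: (k=4,j=0): S=48.1369, (K−S)⁺=71.9331, hold=71.3744 ⇒ V=71.9331 exercise | (k=4,j=1): S=84.2626, (K−S)⁺=35.8074, hold=40.2350 ⇒ V=40.2350 continue | (k=4,j=2): S=147.5000, (K−S)⁺=0.0000, hold=11.1763 ⇒ V=11.1763 continue | (k=4,j=3): S=258.1957, (K−S)⁺=0.0000, hold=0.0000 ⇒ V=0.0000 continue | (k=4,j=4): S=451.9663, (K−S)⁺=0.0000, hold=0.0000 ⇒ V=0.0000 continue  boundary S*=48.1369
step 3: (k=3,j=0): S=63.6878, (K−S)⁺=56.3822, hold=57.7568 ⇒ V=57.7568 continue | (k=3,j=1): S=111.4842, (K−S)⁺=8.5858, hold=27.3587 ⇒ V=27.3587 continue | (k=3,j=2): S=195.1509, (K−S)⁺=0.0000, hold=6.2439 ⇒ V=6.2439 continue | (k=3,j=3): S=341.6076, (K−S)⁺=0.0000, hold=0.0000 ⇒ V=0.0000 continue  boundary S*=-
step 2: (k=2,j=0): S=84.2626, (K−S)⁺=35.8074, hold=44.2142 ⇒ V=44.2142 continue | (k=2,j=1): S=147.5000, (K−S)⁺=0.0000, hold=18.0113 ⇒ V=18.0113 continue | (k=2,j=2): S=258.1957, (K−S)⁺=0.0000, hold=3.4884 ⇒ V=3.4884 continue  boundary S*=-
step 1: (k=1,j=0): S=111.4842, (K−S)⁺=8.5858, hold=32.5665 ⇒ V=32.5665 continue | (k=1,j=1): S=195.1509, (K−S)⁺=0.0000, hold=11.5858 ⇒ V=11.5858 continue  boundary S*=-
step 0: (k=0,j=0): S=147.5000, (K−S)⁺=0.0000, hold=23.2533 ⇒ V=23.2533 continue  boundary S*=-

price = 23.2533
boundary = - - - - 48.1369 63.6878
tree:
23.2533
32.5665 11.5858
44.2142 18.0113 3.4884
57.7568 27.3587 6.2439 0.0000
71.9331 40.2350 11.1763 0.0000 0.0000
83.6869 56.3822 20.0048 0.0000 0.0000 0.0000
92.5707 71.9331 35.8074 0.0000 0.0000 0.0000 0.0000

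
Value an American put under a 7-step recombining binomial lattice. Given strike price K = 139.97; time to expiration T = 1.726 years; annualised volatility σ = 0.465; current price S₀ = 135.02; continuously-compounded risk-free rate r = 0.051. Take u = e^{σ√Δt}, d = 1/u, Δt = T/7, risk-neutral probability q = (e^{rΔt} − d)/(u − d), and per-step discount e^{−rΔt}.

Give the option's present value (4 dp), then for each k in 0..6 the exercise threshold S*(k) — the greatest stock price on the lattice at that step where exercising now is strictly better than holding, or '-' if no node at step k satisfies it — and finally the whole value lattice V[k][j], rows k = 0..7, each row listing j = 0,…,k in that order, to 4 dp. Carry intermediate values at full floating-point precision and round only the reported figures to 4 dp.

price = 30.6498
boundary = - - - 67.5402 53.6146 67.5402 85.0826
tree:
30.6498
42.2207 18.4112
56.3115 27.4489 8.7032
72.4298 39.6301 14.4351 2.4660
86.3554 54.9561 23.3939 4.7090 0.0000
97.4097 72.4298 36.7078 8.9921 0.0000 0.0000
106.1848 86.3554 54.8874 17.1708 0.0000 0.0000 0.0000
113.1507 97.4097 72.4298 32.7886 0.0000 0.0000 0.0000 0.0000

Δt=0.24657, u=1.25973, d=0.79382, q=0.46969, disc=e^(-rΔt)=0.98750
k=7 terminal: V=max(K-S,0) → 113.1507 97.4097 72.4298 32.7886 0.0000 0.0000 0.0000 0.0000
k=6: j=0 S=33.7852 intr=106.1848 cont=104.4357 V=106.1848[EX]; j=1 S=53.6146 intr=86.3554 cont=84.6062 V=86.3554[EX]; j=2 S=85.0826 intr=54.8874 cont=53.1383 V=54.8874[EX]; j=3 S=135.0200 intr=4.9500 cont=17.1708 V=17.1708[hold]; j=4 S=214.2671 intr=0.0000 cont=0.0000 V=0.0000[hold]; j=5 S=340.0266 intr=0.0000 cont=0.0000 V=0.0000[hold]; j=6 S=539.5979 intr=0.0000 cont=0.0000 V=0.0000[hold]  S*(6)=85.0826
k=5: j=0 S=42.5603 intr=97.4097 cont=95.6606 V=97.4097[EX]; j=1 S=67.5402 intr=72.4298 cont=70.6807 V=72.4298[EX]; j=2 S=107.1814 intr=32.7886 cont=36.7078 V=36.7078[hold]; j=3 S=170.0892 intr=0.0000 cont=8.9921 V=8.9921[hold]; j=4 S=269.9194 intr=0.0000 cont=0.0000 V=0.0000[hold]; j=5 S=428.3429 intr=0.0000 cont=0.0000 V=0.0000[hold]  S*(5)=67.5402
k=4: j=0 S=53.6146 intr=86.3554 cont=84.6062 V=86.3554[EX]; j=1 S=85.0826 intr=54.8874 cont=54.9561 V=54.9561[hold]; j=2 S=135.0200 intr=4.9500 cont=23.3939 V=23.3939[hold]; j=3 S=214.2671 intr=0.0000 cont=4.7090 V=4.7090[hold]; j=4 S=340.0266 intr=0.0000 cont=0.0000 V=0.0000[hold]  S*(4)=53.6146
k=3: j=0 S=67.5402 intr=72.4298 cont=70.7126 V=72.4298[EX]; j=1 S=107.1814 intr=32.7886 cont=39.6301 V=39.6301[hold]; j=2 S=170.0892 intr=0.0000 cont=14.4351 V=14.4351[hold]; j=3 S=269.9194 intr=0.0000 cont=2.4660 V=2.4660[hold]  S*(3)=67.5402
k=2: j=0 S=85.0826 intr=54.8874 cont=56.3115 V=56.3115[hold]; j=1 S=135.0200 intr=4.9500 cont=27.4489 V=27.4489[hold]; j=2 S=214.2671 intr=0.0000 cont=8.7032 V=8.7032[hold]  S*(2)=-
k=1: j=0 S=107.1814 intr=32.7886 cont=42.2207 V=42.2207[hold]; j=1 S=170.0892 intr=0.0000 cont=18.4112 V=18.4112[hold]  S*(1)=-
k=0: j=0 S=135.0200 intr=4.9500 cont=30.6498 V=30.6498[hold]  S*(0)=-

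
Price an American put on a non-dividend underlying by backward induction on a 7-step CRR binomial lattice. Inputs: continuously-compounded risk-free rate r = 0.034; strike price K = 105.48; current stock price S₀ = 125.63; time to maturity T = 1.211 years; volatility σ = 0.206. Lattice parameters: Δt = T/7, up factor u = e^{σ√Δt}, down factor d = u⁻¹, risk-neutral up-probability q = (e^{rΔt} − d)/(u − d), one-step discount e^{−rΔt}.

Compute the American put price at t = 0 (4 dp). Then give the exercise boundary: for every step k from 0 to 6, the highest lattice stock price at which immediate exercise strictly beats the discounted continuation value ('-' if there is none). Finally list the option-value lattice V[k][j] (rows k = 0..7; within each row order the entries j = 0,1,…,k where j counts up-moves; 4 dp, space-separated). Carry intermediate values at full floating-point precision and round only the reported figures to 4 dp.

Δt=0.17300  u=1.08946  d=0.91789  q=0.51298  discount=0.99414
step 7 (expiry): payoffs max(K−S,0) = 36.5173 23.6266 8.3263 0.0000 0.0000 0.0000 0.0000 0.0000
step 6: (k=6,j=0): S=75.1321, (K−S)⁺=30.3479, hold=29.7293 ⇒ V=30.3479 exercise | (k=6,j=1): S=89.1761, (K−S)⁺=16.3039, hold=15.6853 ⇒ V=16.3039 exercise | (k=6,j=2): S=105.8451, (K−S)⁺=0.0000, hold=4.0313 ⇒ V=4.0313 continue | (k=6,j=3): S=125.6300, (K−S)⁺=0.0000, hold=0.0000 ⇒ V=0.0000 continue | (k=6,j=4): S=149.1131, (K−S)⁺=0.0000, hold=0.0000 ⇒ V=0.0000 continue | (k=6,j=5): S=176.9858, (K−S)⁺=0.0000, hold=0.0000 ⇒ V=0.0000 continue | (k=6,j=6): S=210.0685, (K−S)⁺=0.0000, hold=0.0000 ⇒ V=0.0000 continue  boundary S*=89.1761
step 5: (k=5,j=0): S=81.8534, (K−S)⁺=23.6266, hold=23.0079 ⇒ V=23.6266 exercise | (k=5,j=1): S=97.1537, (K−S)⁺=8.3263, hold=9.9497 ⇒ V=9.9497 continue | (k=5,j=2): S=115.3140, (K−S)⁺=0.0000, hold=1.9518 ⇒ V=1.9518 continue | (k=5,j=3): S=136.8689, (K−S)⁺=0.0000, hold=0.0000 ⇒ V=0.0000 continue | (k=5,j=4): S=162.4528, (K−S)⁺=0.0000, hold=0.0000 ⇒ V=0.0000 continue | (k=5,j=5): S=192.8190, (K−S)⁺=0.0000, hold=0.0000 ⇒ V=0.0000 continue  boundary S*=81.8534
step 4: (k=4,j=0): S=89.1761, (K−S)⁺=16.3039, hold=16.5132 ⇒ V=16.5132 continue | (k=4,j=1): S=105.8451, (K−S)⁺=0.0000, hold=5.8127 ⇒ V=5.8127 continue | (k=4,j=2): S=125.6300, (K−S)⁺=0.0000, hold=0.9450 ⇒ V=0.9450 continue | (k=4,j=3): S=149.1131, (K−S)⁺=0.0000, hold=0.0000 ⇒ V=0.0000 continue | (k=4,j=4): S=176.9858, (K−S)⁺=0.0000, hold=0.0000 ⇒ V=0.0000 continue  boundary S*=-
step 3: (k=3,j=0): S=97.1537, (K−S)⁺=8.3263, hold=10.9594 ⇒ V=10.9594 continue | (k=3,j=1): S=115.3140, (K−S)⁺=0.0000, hold=3.2962 ⇒ V=3.2962 continue | (k=3,j=2): S=136.8689, (K−S)⁺=0.0000, hold=0.4575 ⇒ V=0.4575 continue | (k=3,j=3): S=162.4528, (K−S)⁺=0.0000, hold=0.0000 ⇒ V=0.0000 continue  boundary S*=-
step 2: (k=2,j=0): S=105.8451, (K−S)⁺=0.0000, hold=6.9872 ⇒ V=6.9872 continue | (k=2,j=1): S=125.6300, (K−S)⁺=0.0000, hold=1.8293 ⇒ V=1.8293 continue | (k=2,j=2): S=149.1131, (K−S)⁺=0.0000, hold=0.2215 ⇒ V=0.2215 continue  boundary S*=-
step 1: (k=1,j=0): S=115.3140, (K−S)⁺=0.0000, hold=4.3158 ⇒ V=4.3158 continue | (k=1,j=1): S=136.8689, (K−S)⁺=0.0000, hold=0.9986 ⇒ V=0.9986 continue  boundary S*=-
step 0: (k=0,j=0): S=125.6300, (K−S)⁺=0.0000, hold=2.5989 ⇒ V=2.5989 continue  boundary S*=-

price = 2.5989
boundary = - - - - - 81.8534 89.1761
tree:
2.5989
4.3158 0.9986
6.9872 1.8293 0.2215
10.9594 3.2962 0.4575 0.0000
16.5132 5.8127 0.9450 0.0000 0.0000
23.6266 9.9497 1.9518 0.0000 0.0000 0.0000
30.3479 16.3039 4.0313 0.0000 0.0000 0.0000 0.0000
36.5173 23.6266 8.3263 0.0000 0.0000 0.0000 0.0000 0.0000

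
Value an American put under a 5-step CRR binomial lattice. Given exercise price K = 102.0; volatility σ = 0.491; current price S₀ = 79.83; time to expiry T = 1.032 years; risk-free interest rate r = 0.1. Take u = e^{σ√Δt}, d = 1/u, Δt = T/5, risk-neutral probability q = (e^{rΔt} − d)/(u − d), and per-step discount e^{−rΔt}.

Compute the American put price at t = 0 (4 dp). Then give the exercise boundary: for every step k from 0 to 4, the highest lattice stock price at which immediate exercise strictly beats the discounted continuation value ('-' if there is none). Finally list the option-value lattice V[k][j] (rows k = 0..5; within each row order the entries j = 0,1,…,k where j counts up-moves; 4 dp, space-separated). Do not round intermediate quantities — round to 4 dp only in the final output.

Δt=0.20640, u=1.24990, d=0.80006, q=0.49082, disc=e^(-rΔt)=0.97957
k=5 terminal: V=max(K-S,0) → 75.8314 61.1177 38.1311 2.2201 0.0000 0.0000
k=4: j=0 S=32.7083 intr=69.2917 cont=67.2080 V=69.2917[EX]; j=1 S=51.0990 intr=50.9010 cont=48.8173 V=50.9010[EX]; j=2 S=79.8300 intr=22.1700 cont=20.0863 V=22.1700[EX]; j=3 S=124.7154 intr=0.0000 cont=1.1073 V=1.1073[hold]; j=4 S=194.8382 intr=0.0000 cont=0.0000 V=0.0000[hold]  S*(4)=79.8300
k=3: j=0 S=40.8823 intr=61.1177 cont=59.0340 V=61.1177[EX]; j=1 S=63.8689 intr=38.1311 cont=36.0474 V=38.1311[EX]; j=2 S=99.7799 intr=2.2201 cont=11.5903 V=11.5903[hold]; j=3 S=155.8824 intr=0.0000 cont=0.5523 V=0.5523[hold]  S*(3)=63.8689
k=2: j=0 S=51.0990 intr=50.9010 cont=48.8173 V=50.9010[EX]; j=1 S=79.8300 intr=22.1700 cont=24.5914 V=24.5914[hold]; j=2 S=124.7154 intr=0.0000 cont=6.0465 V=6.0465[hold]  S*(2)=51.0990
k=1: j=0 S=63.8689 intr=38.1311 cont=37.2117 V=38.1311[EX]; j=1 S=99.7799 intr=2.2201 cont=15.1727 V=15.1727[hold]  S*(1)=63.8689
k=0: j=0 S=79.8300 intr=22.1700 cont=26.3139 V=26.3139[hold]  S*(0)=-

price = 26.3139
boundary = - 63.8689 51.0990 63.8689 79.8300
tree:
26.3139
38.1311 15.1727
50.9010 24.5914 6.0465
61.1177 38.1311 11.5903 0.5523
69.2917 50.9010 22.1700 1.1073 0.0000
75.8314 61.1177 38.1311 2.2201 0.0000 0.0000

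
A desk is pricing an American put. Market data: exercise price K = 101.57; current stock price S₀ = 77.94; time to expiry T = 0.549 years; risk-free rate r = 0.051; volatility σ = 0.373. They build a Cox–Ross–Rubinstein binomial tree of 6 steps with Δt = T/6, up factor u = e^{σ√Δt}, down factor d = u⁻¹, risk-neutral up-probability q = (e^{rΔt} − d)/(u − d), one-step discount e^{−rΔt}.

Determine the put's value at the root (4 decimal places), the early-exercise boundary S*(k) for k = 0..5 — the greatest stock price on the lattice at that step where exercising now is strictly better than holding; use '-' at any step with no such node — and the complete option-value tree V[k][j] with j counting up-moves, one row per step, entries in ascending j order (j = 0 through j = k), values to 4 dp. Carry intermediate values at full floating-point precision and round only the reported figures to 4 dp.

Δt=0.09150  u=1.11944  d=0.89330  q=0.49251  discount=0.99534
step 6 (expiry): payoffs max(K−S,0) = 61.9645 51.9385 39.3745 23.6300 3.8998 0.0000 0.0000
step 5: (k=5,j=0): S=44.3360, (K−S)⁺=57.2340, hold=56.7612 ⇒ V=57.2340 exercise | (k=5,j=1): S=55.5594, (K−S)⁺=46.0106, hold=45.5377 ⇒ V=46.0106 exercise | (k=5,j=2): S=69.6241, (K−S)⁺=31.9459, hold=31.4730 ⇒ V=31.9459 exercise | (k=5,j=3): S=87.2492, (K−S)⁺=14.3208, hold=13.8480 ⇒ V=14.3208 exercise | (k=5,j=4): S=109.3359, (K−S)⁺=0.0000, hold=1.9699 ⇒ V=1.9699 continue | (k=5,j=5): S=137.0139, (K−S)⁺=0.0000, hold=0.0000 ⇒ V=0.0000 continue  boundary S*=87.2492
step 4: (k=4,j=0): S=49.6315, (K−S)⁺=51.9385, hold=51.4657 ⇒ V=51.9385 exercise | (k=4,j=1): S=62.1955, (K−S)⁺=39.3745, hold=38.9017 ⇒ V=39.3745 exercise | (k=4,j=2): S=77.9400, (K−S)⁺=23.6300, hold=23.1571 ⇒ V=23.6300 exercise | (k=4,j=3): S=97.6702, (K−S)⁺=3.8998, hold=8.1996 ⇒ V=8.1996 continue | (k=4,j=4): S=122.3950, (K−S)⁺=0.0000, hold=0.9951 ⇒ V=0.9951 continue  boundary S*=77.9400
step 3: (k=3,j=0): S=55.5594, (K−S)⁺=46.0106, hold=45.5377 ⇒ V=46.0106 exercise | (k=3,j=1): S=69.6241, (K−S)⁺=31.9459, hold=31.4730 ⇒ V=31.9459 exercise | (k=3,j=2): S=87.2492, (K−S)⁺=14.3208, hold=15.9558 ⇒ V=15.9558 continue | (k=3,j=3): S=109.3359, (K−S)⁺=0.0000, hold=4.6296 ⇒ V=4.6296 continue  boundary S*=69.6241
step 2: (k=2,j=0): S=62.1955, (K−S)⁺=39.3745, hold=38.9017 ⇒ V=39.3745 exercise | (k=2,j=1): S=77.9400, (K−S)⁺=23.6300, hold=23.9586 ⇒ V=23.9586 continue | (k=2,j=2): S=97.6702, (K−S)⁺=3.8998, hold=10.3293 ⇒ V=10.3293 continue  boundary S*=62.1955
step 1: (k=1,j=0): S=69.6241, (K−S)⁺=31.9459, hold=31.6341 ⇒ V=31.9459 exercise | (k=1,j=1): S=87.2492, (K−S)⁺=14.3208, hold=17.1658 ⇒ V=17.1658 continue  boundary S*=69.6241
step 0: (k=0,j=0): S=77.9400, (K−S)⁺=23.6300, hold=24.5518 ⇒ V=24.5518 continue  boundary S*=-

price = 24.5518
boundary = - 69.6241 62.1955 69.6241 77.9400 87.2492
tree:
24.5518
31.9459 17.1658
39.3745 23.9586 10.3293
46.0106 31.9459 15.9558 4.6296
51.9385 39.3745 23.6300 8.1996 0.9951
57.2340 46.0106 31.9459 14.3208 1.9699 0.0000
61.9645 51.9385 39.3745 23.6300 3.8998 0.0000 0.0000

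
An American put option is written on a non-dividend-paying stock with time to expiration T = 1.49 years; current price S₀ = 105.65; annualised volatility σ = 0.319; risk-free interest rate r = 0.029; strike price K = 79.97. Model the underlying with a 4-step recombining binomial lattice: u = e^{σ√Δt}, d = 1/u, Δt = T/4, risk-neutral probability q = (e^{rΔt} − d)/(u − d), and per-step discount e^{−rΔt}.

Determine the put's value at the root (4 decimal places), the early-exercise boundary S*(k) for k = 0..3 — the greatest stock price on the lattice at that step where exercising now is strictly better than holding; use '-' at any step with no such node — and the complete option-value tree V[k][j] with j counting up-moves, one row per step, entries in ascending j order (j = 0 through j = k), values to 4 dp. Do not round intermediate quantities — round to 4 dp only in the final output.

params: Δt=0.37250 u=1.21494 d=0.82309 q=0.47920 e^(-rΔt)=0.98926
t_4 payoffs: 31.4802 8.3952 0.0000 0.0000 0.0000
t_3: node(3,0) S=58.9122 payoff=21.0578 vs cont=20.1986 → 21.0578 [stop]  node(3,1) S=86.9590 payoff=0.0000 vs cont=4.3253 → 4.3253 [wait]  node(3,2) S=128.3584 payoff=0.0000 vs cont=0.0000 → 0.0000 [wait]  node(3,3) S=189.4671 payoff=0.0000 vs cont=0.0000 → 0.0000 [wait]  ⇒ S*(3)=58.9122
t_2: node(2,0) S=71.5748 payoff=8.3952 vs cont=12.8995 → 12.8995 [wait]  node(2,1) S=105.6500 payoff=0.0000 vs cont=2.2284 → 2.2284 [wait]  node(2,2) S=155.9477 payoff=0.0000 vs cont=0.0000 → 0.0000 [wait]  ⇒ S*(2)=-
t_1: node(1,0) S=86.9590 payoff=0.0000 vs cont=7.7023 → 7.7023 [wait]  node(1,1) S=128.3584 payoff=0.0000 vs cont=1.1481 → 1.1481 [wait]  ⇒ S*(1)=-
t_0: node(0,0) S=105.6500 payoff=0.0000 vs cont=4.5125 → 4.5125 [wait]  ⇒ S*(0)=-

price = 4.5125
boundary = - - - 58.9122
tree:
4.5125
7.7023 1.1481
12.8995 2.2284 0.0000
21.0578 4.3253 0.0000 0.0000
31.4802 8.3952 0.0000 0.0000 0.0000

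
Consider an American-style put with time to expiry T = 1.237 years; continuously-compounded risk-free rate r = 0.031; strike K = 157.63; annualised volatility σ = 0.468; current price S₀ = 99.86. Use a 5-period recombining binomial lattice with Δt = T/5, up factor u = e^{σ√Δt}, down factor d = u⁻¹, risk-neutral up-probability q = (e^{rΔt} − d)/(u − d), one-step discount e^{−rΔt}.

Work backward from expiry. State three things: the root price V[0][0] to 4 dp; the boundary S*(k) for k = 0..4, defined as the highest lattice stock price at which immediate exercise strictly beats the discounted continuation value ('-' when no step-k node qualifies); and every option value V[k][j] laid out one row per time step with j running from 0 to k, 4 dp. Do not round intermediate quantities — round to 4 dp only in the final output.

Δt=0.24740, u=1.26210, d=0.79233, q=0.45845, disc=e^(-rΔt)=0.99236
k=5 terminal: V=max(K-S,0) → 126.4471 107.9586 78.5081 31.5963 0.0000 0.0000
k=4: j=0 S=39.3560 intr=118.2740 cont=117.0697 V=118.2740[EX]; j=1 S=62.6905 intr=94.9395 cont=93.7352 V=94.9395[EX]; j=2 S=99.8600 intr=57.7700 cont=56.5657 V=57.7700[EX]; j=3 S=159.0676 intr=0.0000 cont=16.9801 V=16.9801[hold]; j=4 S=253.3797 intr=0.0000 cont=0.0000 V=0.0000[hold]  S*(4)=99.8600
k=3: j=0 S=49.6714 intr=107.9586 cont=106.7543 V=107.9586[EX]; j=1 S=79.1219 intr=78.5081 cont=77.3038 V=78.5081[EX]; j=2 S=126.0337 intr=31.5963 cont=38.7712 V=38.7712[hold]; j=3 S=200.7598 intr=0.0000 cont=9.1252 V=9.1252[hold]  S*(3)=79.1219
k=2: j=0 S=62.6905 intr=94.9395 cont=93.7352 V=94.9395[EX]; j=1 S=99.8600 intr=57.7700 cont=59.8299 V=59.8299[hold]; j=2 S=159.0676 intr=0.0000 cont=24.9875 V=24.9875[hold]  S*(2)=62.6905
k=1: j=0 S=79.1219 intr=78.5081 cont=78.2410 V=78.5081[EX]; j=1 S=126.0337 intr=31.5963 cont=43.5212 V=43.5212[hold]  S*(1)=79.1219
k=0: j=0 S=99.8600 intr=57.7700 cont=61.9909 V=61.9909[hold]  S*(0)=-

price = 61.9909
boundary = - 79.1219 62.6905 79.1219 99.8600
tree:
61.9909
78.5081 43.5212
94.9395 59.8299 24.9875
107.9586 78.5081 38.7712 9.1252
118.2740 94.9395 57.7700 16.9801 0.0000
126.4471 107.9586 78.5081 31.5963 0.0000 0.0000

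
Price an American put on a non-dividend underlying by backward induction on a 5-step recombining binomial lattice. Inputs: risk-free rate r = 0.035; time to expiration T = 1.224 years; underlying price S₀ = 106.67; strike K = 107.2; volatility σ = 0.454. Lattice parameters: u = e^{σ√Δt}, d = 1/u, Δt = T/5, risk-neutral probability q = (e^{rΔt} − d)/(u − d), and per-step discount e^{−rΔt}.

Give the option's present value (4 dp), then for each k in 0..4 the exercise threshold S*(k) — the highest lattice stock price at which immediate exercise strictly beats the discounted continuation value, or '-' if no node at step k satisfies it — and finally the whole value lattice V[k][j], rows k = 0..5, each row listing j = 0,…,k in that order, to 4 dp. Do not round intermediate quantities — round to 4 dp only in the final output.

Δt=0.24480, u=1.25186, d=0.79881, q=0.46307, disc=e^(-rΔt)=0.99147
k=5 terminal: V=max(K-S,0) → 72.5046 52.8274 21.9905 0.0000 0.0000 0.0000
k=4: j=0 S=43.4336 intr=63.7664 cont=62.8519 V=63.7664[EX]; j=1 S=68.0666 intr=39.1334 cont=38.2189 V=39.1334[EX]; j=2 S=106.6700 intr=0.5300 cont=11.7066 V=11.7066[hold]; j=3 S=167.1670 intr=0.0000 cont=0.0000 V=0.0000[hold]; j=4 S=261.9745 intr=0.0000 cont=0.0000 V=0.0000[hold]  S*(4)=68.0666
k=3: j=0 S=54.3726 intr=52.8274 cont=51.9129 V=52.8274[EX]; j=1 S=85.2095 intr=21.9905 cont=26.2073 V=26.2073[hold]; j=2 S=133.5354 intr=0.0000 cont=6.2320 V=6.2320[hold]; j=3 S=209.2690 intr=0.0000 cont=0.0000 V=0.0000[hold]  S*(3)=54.3726
k=2: j=0 S=68.0666 intr=39.1334 cont=40.1549 V=40.1549[hold]; j=1 S=106.6700 intr=0.5300 cont=16.8126 V=16.8126[hold]; j=2 S=167.1670 intr=0.0000 cont=3.3176 V=3.3176[hold]  S*(2)=-
k=1: j=0 S=85.2095 intr=21.9905 cont=29.0954 V=29.0954[hold]; j=1 S=133.5354 intr=0.0000 cont=10.4733 V=10.4733[hold]  S*(1)=-
k=0: j=0 S=106.6700 intr=0.5300 cont=20.2974 V=20.2974[hold]  S*(0)=-

price = 20.2974
boundary = - - - 54.3726 68.0666
tree:
20.2974
29.0954 10.4733
40.1549 16.8126 3.3176
52.8274 26.2073 6.2320 0.0000
63.7664 39.1334 11.7066 0.0000 0.0000
72.5046 52.8274 21.9905 0.0000 0.0000 0.0000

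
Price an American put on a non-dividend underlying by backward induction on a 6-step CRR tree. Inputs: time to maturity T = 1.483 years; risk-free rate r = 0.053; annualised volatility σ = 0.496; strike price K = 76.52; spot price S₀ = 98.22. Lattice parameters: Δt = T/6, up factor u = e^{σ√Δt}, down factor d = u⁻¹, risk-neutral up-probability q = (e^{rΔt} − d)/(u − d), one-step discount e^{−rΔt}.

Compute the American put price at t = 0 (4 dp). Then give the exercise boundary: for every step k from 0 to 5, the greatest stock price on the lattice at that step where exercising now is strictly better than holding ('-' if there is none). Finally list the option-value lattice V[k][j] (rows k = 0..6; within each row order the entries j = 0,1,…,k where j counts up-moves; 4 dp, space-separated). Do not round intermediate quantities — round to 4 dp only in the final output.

params: Δt=0.24717 u=1.27966 d=0.78146 q=0.46513 e^(-rΔt)=0.98699
t_6 payoffs: 54.1512 39.8907 16.5390 0.0000 0.0000 0.0000 0.0000
t_5: node(5,0) S=28.6243 payoff=47.8957 vs cont=46.8998 → 47.8957 [stop]  node(5,1) S=46.8728 payoff=29.6472 vs cont=28.6513 → 29.6472 [stop]  node(5,2) S=76.7551 payoff=0.0000 vs cont=8.7311 → 8.7311 [wait]  node(5,3) S=125.6877 payoff=0.0000 vs cont=0.0000 → 0.0000 [wait]  node(5,4) S=205.8159 payoff=0.0000 vs cont=0.0000 → 0.0000 [wait]  node(5,5) S=337.0270 payoff=0.0000 vs cont=0.0000 → 0.0000 [wait]  ⇒ S*(5)=46.8728
t_4: node(4,0) S=36.6293 payoff=39.8907 vs cont=38.8949 → 39.8907 [stop]  node(4,1) S=59.9810 payoff=16.5390 vs cont=19.6592 → 19.6592 [wait]  node(4,2) S=98.2200 payoff=0.0000 vs cont=4.6092 → 4.6092 [wait]  node(4,3) S=160.8370 payoff=0.0000 vs cont=0.0000 → 0.0000 [wait]  node(4,4) S=263.3733 payoff=0.0000 vs cont=0.0000 → 0.0000 [wait]  ⇒ S*(4)=36.6293
t_3: node(3,0) S=46.8728 payoff=29.6472 vs cont=30.0838 → 30.0838 [wait]  node(3,1) S=76.7551 payoff=0.0000 vs cont=12.4943 → 12.4943 [wait]  node(3,2) S=125.6877 payoff=0.0000 vs cont=2.4332 → 2.4332 [wait]  node(3,3) S=205.8159 payoff=0.0000 vs cont=0.0000 → 0.0000 [wait]  ⇒ S*(3)=-
t_2: node(2,0) S=59.9810 payoff=16.5390 vs cont=21.6173 → 21.6173 [wait]  node(2,1) S=98.2200 payoff=0.0000 vs cont=7.7129 → 7.7129 [wait]  node(2,2) S=160.8370 payoff=0.0000 vs cont=1.2845 → 1.2845 [wait]  ⇒ S*(2)=-
t_1: node(1,0) S=76.7551 payoff=0.0000 vs cont=14.9528 → 14.9528 [wait]  node(1,1) S=125.6877 payoff=0.0000 vs cont=4.6614 → 4.6614 [wait]  ⇒ S*(1)=-
t_0: node(0,0) S=98.2200 payoff=0.0000 vs cont=10.0336 → 10.0336 [wait]  ⇒ S*(0)=-

price = 10.0336
boundary = - - - - 36.6293 46.8728
tree:
10.0336
14.9528 4.6614
21.6173 7.7129 1.2845
30.0838 12.4943 2.4332 0.0000
39.8907 19.6592 4.6092 0.0000 0.0000
47.8957 29.6472 8.7311 0.0000 0.0000 0.0000
54.1512 39.8907 16.5390 0.0000 0.0000 0.0000 0.0000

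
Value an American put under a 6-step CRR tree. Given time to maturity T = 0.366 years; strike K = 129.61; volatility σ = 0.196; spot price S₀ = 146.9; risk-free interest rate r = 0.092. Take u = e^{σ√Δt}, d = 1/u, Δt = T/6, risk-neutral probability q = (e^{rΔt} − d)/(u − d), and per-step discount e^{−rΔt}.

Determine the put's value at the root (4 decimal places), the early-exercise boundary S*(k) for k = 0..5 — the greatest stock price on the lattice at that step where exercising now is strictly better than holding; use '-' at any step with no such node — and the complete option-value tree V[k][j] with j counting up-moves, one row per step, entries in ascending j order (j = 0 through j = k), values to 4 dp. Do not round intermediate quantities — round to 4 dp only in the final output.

Δt=0.06100, u=1.04960, d=0.95274, q=0.54601, disc=e^(-rΔt)=0.99440
k=6 terminal: V=max(K-S,0) → 19.7396 8.5703 0.0000 0.0000 0.0000 0.0000 0.0000
k=5: j=0 S=115.3199 intr=14.2901 cont=13.5648 V=14.2901[EX]; j=1 S=127.0432 intr=2.5668 cont=3.8691 V=3.8691[hold]; j=2 S=139.9582 intr=0.0000 cont=0.0000 V=0.0000[hold]; j=3 S=154.1861 intr=0.0000 cont=0.0000 V=0.0000[hold]; j=4 S=169.8605 intr=0.0000 cont=0.0000 V=0.0000[hold]; j=5 S=187.1283 intr=0.0000 cont=0.0000 V=0.0000[hold]  S*(5)=115.3199
k=4: j=0 S=121.0397 intr=8.5703 cont=8.5521 V=8.5703[EX]; j=1 S=133.3444 intr=0.0000 cont=1.7467 V=1.7467[hold]; j=2 S=146.9000 intr=0.0000 cont=0.0000 V=0.0000[hold]; j=3 S=161.8336 intr=0.0000 cont=0.0000 V=0.0000[hold]; j=4 S=178.2854 intr=0.0000 cont=0.0000 V=0.0000[hold]  S*(4)=121.0397
k=3: j=0 S=127.0432 intr=2.5668 cont=4.8175 V=4.8175[hold]; j=1 S=139.9582 intr=0.0000 cont=0.7886 V=0.7886[hold]; j=2 S=154.1861 intr=0.0000 cont=0.0000 V=0.0000[hold]; j=3 S=169.8605 intr=0.0000 cont=0.0000 V=0.0000[hold]  S*(3)=-
k=2: j=0 S=133.3444 intr=0.0000 cont=2.6030 V=2.6030[hold]; j=1 S=146.9000 intr=0.0000 cont=0.3560 V=0.3560[hold]; j=2 S=161.8336 intr=0.0000 cont=0.0000 V=0.0000[hold]  S*(2)=-
k=1: j=0 S=139.9582 intr=0.0000 cont=1.3684 V=1.3684[hold]; j=1 S=154.1861 intr=0.0000 cont=0.1607 V=0.1607[hold]  S*(1)=-
k=0: j=0 S=146.9000 intr=0.0000 cont=0.7050 V=0.7050[hold]  S*(0)=-

price = 0.7050
boundary = - - - - 121.0397 115.3199
tree:
0.7050
1.3684 0.1607
2.6030 0.3560 0.0000
4.8175 0.7886 0.0000 0.0000
8.5703 1.7467 0.0000 0.0000 0.0000
14.2901 3.8691 0.0000 0.0000 0.0000 0.0000
19.7396 8.5703 0.0000 0.0000 0.0000 0.0000 0.0000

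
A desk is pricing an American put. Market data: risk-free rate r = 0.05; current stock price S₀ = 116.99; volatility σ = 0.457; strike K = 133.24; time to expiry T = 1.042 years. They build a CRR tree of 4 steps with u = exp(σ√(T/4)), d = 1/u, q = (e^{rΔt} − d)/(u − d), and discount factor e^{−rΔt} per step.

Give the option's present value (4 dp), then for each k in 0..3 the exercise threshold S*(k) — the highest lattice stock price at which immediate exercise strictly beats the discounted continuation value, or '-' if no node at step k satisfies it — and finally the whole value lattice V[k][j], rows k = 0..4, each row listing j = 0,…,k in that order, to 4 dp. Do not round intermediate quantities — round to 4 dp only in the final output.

params: Δt=0.26050 u=1.26270 d=0.79196 q=0.46980 e^(-rΔt)=0.98706
t_4 payoffs: 87.2193 59.8645 16.2500 0.0000 0.0000
t_3: node(3,0) S=58.1102 payoff=75.1298 vs cont=73.4056 → 75.1298 [stop]  node(3,1) S=92.6510 payoff=40.5890 vs cont=38.8648 → 40.5890 [stop]  node(3,2) S=147.7228 payoff=0.0000 vs cont=8.5042 → 8.5042 [wait]  node(3,3) S=235.5294 payoff=0.0000 vs cont=0.0000 → 0.0000 [wait]  ⇒ S*(3)=92.6510
t_2: node(2,0) S=73.3755 payoff=59.8645 vs cont=58.1403 → 59.8645 [stop]  node(2,1) S=116.9900 payoff=16.2500 vs cont=25.1854 → 25.1854 [wait]  node(2,2) S=186.5290 payoff=0.0000 vs cont=4.4506 → 4.4506 [wait]  ⇒ S*(2)=73.3755
t_1: node(1,0) S=92.6510 payoff=40.5890 vs cont=43.0084 → 43.0084 [wait]  node(1,1) S=147.7228 payoff=0.0000 vs cont=15.2443 → 15.2443 [wait]  ⇒ S*(1)=-
t_0: node(0,0) S=116.9900 payoff=16.2500 vs cont=29.5770 → 29.5770 [wait]  ⇒ S*(0)=-

price = 29.5770
boundary = - - 73.3755 92.6510
tree:
29.5770
43.0084 15.2443
59.8645 25.1854 4.4506
75.1298 40.5890 8.5042 0.0000
87.2193 59.8645 16.2500 0.0000 0.0000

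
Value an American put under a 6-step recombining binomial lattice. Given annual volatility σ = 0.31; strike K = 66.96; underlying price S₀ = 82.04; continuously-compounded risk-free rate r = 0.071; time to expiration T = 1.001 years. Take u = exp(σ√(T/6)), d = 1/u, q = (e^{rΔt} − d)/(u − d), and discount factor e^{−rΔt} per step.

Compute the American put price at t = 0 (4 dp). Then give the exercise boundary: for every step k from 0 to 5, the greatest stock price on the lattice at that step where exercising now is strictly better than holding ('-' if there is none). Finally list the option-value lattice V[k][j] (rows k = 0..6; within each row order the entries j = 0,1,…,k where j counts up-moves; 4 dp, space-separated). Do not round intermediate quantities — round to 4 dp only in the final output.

price = 2.5322
boundary = - - - - 49.4383 56.1118
tree:
2.5322
4.3064 0.9220
7.1390 1.7417 0.1723
11.4452 3.2538 0.3598 0.0000
17.5217 5.9946 0.7511 0.0000 0.0000
23.4015 10.8482 1.5681 0.0000 0.0000 0.0000
28.5820 17.5217 3.2739 0.0000 0.0000 0.0000 0.0000

params: Δt=0.16683 u=1.13499 d=0.88107 q=0.51531 e^(-rΔt)=0.98822
t_6 payoffs: 28.5820 17.5217 3.2739 0.0000 0.0000 0.0000 0.0000
t_5: node(5,0) S=43.5585 payoff=23.4015 vs cont=22.6130 → 23.4015 [stop]  node(5,1) S=56.1118 payoff=10.8482 vs cont=10.0597 → 10.8482 [stop]  node(5,2) S=72.2828 payoff=0.0000 vs cont=1.5681 → 1.5681 [wait]  node(5,3) S=93.1142 payoff=0.0000 vs cont=0.0000 → 0.0000 [wait]  node(5,4) S=119.9491 payoff=0.0000 vs cont=0.0000 → 0.0000 [wait]  node(5,5) S=154.5176 payoff=0.0000 vs cont=0.0000 → 0.0000 [wait]  ⇒ S*(5)=56.1118
t_4: node(4,0) S=49.4383 payoff=17.5217 vs cont=16.7332 → 17.5217 [stop]  node(4,1) S=63.6861 payoff=3.2739 vs cont=5.9946 → 5.9946 [wait]  node(4,2) S=82.0400 payoff=0.0000 vs cont=0.7511 → 0.7511 [wait]  node(4,3) S=105.6834 payoff=0.0000 vs cont=0.0000 → 0.0000 [wait]  node(4,4) S=136.1406 payoff=0.0000 vs cont=0.0000 → 0.0000 [wait]  ⇒ S*(4)=49.4383
t_3: node(3,0) S=56.1118 payoff=10.8482 vs cont=11.4452 → 11.4452 [wait]  node(3,1) S=72.2828 payoff=0.0000 vs cont=3.2538 → 3.2538 [wait]  node(3,2) S=93.1142 payoff=0.0000 vs cont=0.3598 → 0.3598 [wait]  node(3,3) S=119.9491 payoff=0.0000 vs cont=0.0000 → 0.0000 [wait]  ⇒ S*(3)=-
t_2: node(2,0) S=63.6861 payoff=3.2739 vs cont=7.1390 → 7.1390 [wait]  node(2,1) S=82.0400 payoff=0.0000 vs cont=1.7417 → 1.7417 [wait]  node(2,2) S=105.6834 payoff=0.0000 vs cont=0.1723 → 0.1723 [wait]  ⇒ S*(2)=-
t_1: node(1,0) S=72.2828 payoff=0.0000 vs cont=4.3064 → 4.3064 [wait]  node(1,1) S=93.1142 payoff=0.0000 vs cont=0.9220 → 0.9220 [wait]  ⇒ S*(1)=-
t_0: node(0,0) S=82.0400 payoff=0.0000 vs cont=2.5322 → 2.5322 [wait]  ⇒ S*(0)=-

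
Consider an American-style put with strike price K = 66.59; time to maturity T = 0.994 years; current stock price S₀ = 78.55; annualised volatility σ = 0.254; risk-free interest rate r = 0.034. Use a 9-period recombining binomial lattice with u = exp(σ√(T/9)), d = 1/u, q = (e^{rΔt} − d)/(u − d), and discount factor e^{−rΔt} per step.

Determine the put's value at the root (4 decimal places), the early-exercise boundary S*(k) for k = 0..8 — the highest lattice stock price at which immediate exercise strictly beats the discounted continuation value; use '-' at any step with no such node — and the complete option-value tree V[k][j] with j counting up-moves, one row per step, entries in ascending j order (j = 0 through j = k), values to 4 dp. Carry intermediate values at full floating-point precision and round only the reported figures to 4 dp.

price = 2.3957
boundary = - - - - - 51.5047 47.3356 51.5047 56.0411
tree:
2.3957
3.6694 1.1459
5.4830 1.8917 0.4122
7.9600 3.0586 0.7445 0.0846
11.1735 4.8212 1.3272 0.1701 0.0000
15.0853 7.3639 2.3266 0.3424 0.0000 0.0000
19.2544 10.8096 3.9895 0.6889 0.0000 0.0000 0.0000
23.0862 15.0853 6.6351 1.3862 0.0000 0.0000 0.0000 0.0000
26.6077 19.2544 10.5489 2.7894 0.0000 0.0000 0.0000 0.0000 0.0000
29.8442 23.0862 15.0853 5.6129 0.0000 0.0000 0.0000 0.0000 0.0000 0.0000

params: Δt=0.11044 u=1.08808 d=0.91905 q=0.50117 e^(-rΔt)=0.99625
t_9 payoffs: 29.8442 23.0862 15.0853 5.6129 0.0000 0.0000 0.0000 0.0000 0.0000 0.0000
t_8: node(8,0) S=39.9823 payoff=26.6077 vs cont=26.3581 → 26.6077 [stop]  node(8,1) S=47.3356 payoff=19.2544 vs cont=19.0049 → 19.2544 [stop]  node(8,2) S=56.0411 payoff=10.5489 vs cont=10.2993 → 10.5489 [stop]  node(8,3) S=66.3478 payoff=0.2422 vs cont=2.7894 → 2.7894 [wait]  node(8,4) S=78.5500 payoff=0.0000 vs cont=0.0000 → 0.0000 [wait]  node(8,5) S=92.9963 payoff=0.0000 vs cont=0.0000 → 0.0000 [wait]  node(8,6) S=110.0995 payoff=0.0000 vs cont=0.0000 → 0.0000 [wait]  node(8,7) S=130.3482 payoff=0.0000 vs cont=0.0000 → 0.0000 [wait]  node(8,8) S=154.3208 payoff=0.0000 vs cont=0.0000 → 0.0000 [wait]  ⇒ S*(8)=56.0411
t_7: node(7,0) S=43.5038 payoff=23.0862 vs cont=22.8366 → 23.0862 [stop]  node(7,1) S=51.5047 payoff=15.0853 vs cont=14.8357 → 15.0853 [stop]  node(7,2) S=60.9771 payoff=5.6129 vs cont=6.6351 → 6.6351 [wait]  node(7,3) S=72.1916 payoff=0.0000 vs cont=1.3862 → 1.3862 [wait]  node(7,4) S=85.4685 payoff=0.0000 vs cont=0.0000 → 0.0000 [wait]  node(7,5) S=101.1872 payoff=0.0000 vs cont=0.0000 → 0.0000 [wait]  node(7,6) S=119.7968 payoff=0.0000 vs cont=0.0000 → 0.0000 [wait]  node(7,7) S=141.8289 payoff=0.0000 vs cont=0.0000 → 0.0000 [wait]  ⇒ S*(7)=51.5047
t_6: node(6,0) S=47.3356 payoff=19.2544 vs cont=19.0049 → 19.2544 [stop]  node(6,1) S=56.0411 payoff=10.5489 vs cont=10.8096 → 10.8096 [wait]  node(6,2) S=66.3478 payoff=0.2422 vs cont=3.9895 → 3.9895 [wait]  node(6,3) S=78.5500 payoff=0.0000 vs cont=0.6889 → 0.6889 [wait]  node(6,4) S=92.9963 payoff=0.0000 vs cont=0.0000 → 0.0000 [wait]  node(6,5) S=110.0995 payoff=0.0000 vs cont=0.0000 → 0.0000 [wait]  node(6,6) S=130.3482 payoff=0.0000 vs cont=0.0000 → 0.0000 [wait]  ⇒ S*(6)=47.3356
t_5: node(5,0) S=51.5047 payoff=15.0853 vs cont=14.9659 → 15.0853 [stop]  node(5,1) S=60.9771 payoff=5.6129 vs cont=7.3639 → 7.3639 [wait]  node(5,2) S=72.1916 payoff=0.0000 vs cont=2.3266 → 2.3266 [wait]  node(5,3) S=85.4685 payoff=0.0000 vs cont=0.3424 → 0.3424 [wait]  node(5,4) S=101.1872 payoff=0.0000 vs cont=0.0000 → 0.0000 [wait]  node(5,5) S=119.7968 payoff=0.0000 vs cont=0.0000 → 0.0000 [wait]  ⇒ S*(5)=51.5047
t_4: node(4,0) S=56.0411 payoff=10.5489 vs cont=11.1735 → 11.1735 [wait]  node(4,1) S=66.3478 payoff=0.2422 vs cont=4.8212 → 4.8212 [wait]  node(4,2) S=78.5500 payoff=0.0000 vs cont=1.3272 → 1.3272 [wait]  node(4,3) S=92.9963 payoff=0.0000 vs cont=0.1701 → 0.1701 [wait]  node(4,4) S=110.0995 payoff=0.0000 vs cont=0.0000 → 0.0000 [wait]  ⇒ S*(4)=-
t_3: node(3,0) S=60.9771 payoff=5.6129 vs cont=7.9600 → 7.9600 [wait]  node(3,1) S=72.1916 payoff=0.0000 vs cont=3.0586 → 3.0586 [wait]  node(3,2) S=85.4685 payoff=0.0000 vs cont=0.7445 → 0.7445 [wait]  node(3,3) S=101.1872 payoff=0.0000 vs cont=0.0846 → 0.0846 [wait]  ⇒ S*(3)=-
t_2: node(2,0) S=66.3478 payoff=0.2422 vs cont=5.4830 → 5.4830 [wait]  node(2,1) S=78.5500 payoff=0.0000 vs cont=1.8917 → 1.8917 [wait]  node(2,2) S=92.9963 payoff=0.0000 vs cont=0.4122 → 0.4122 [wait]  ⇒ S*(2)=-
t_1: node(1,0) S=72.1916 payoff=0.0000 vs cont=3.6694 → 3.6694 [wait]  node(1,1) S=85.4685 payoff=0.0000 vs cont=1.1459 → 1.1459 [wait]  ⇒ S*(1)=-
t_0: node(0,0) S=78.5500 payoff=0.0000 vs cont=2.3957 → 2.3957 [wait]  ⇒ S*(0)=-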